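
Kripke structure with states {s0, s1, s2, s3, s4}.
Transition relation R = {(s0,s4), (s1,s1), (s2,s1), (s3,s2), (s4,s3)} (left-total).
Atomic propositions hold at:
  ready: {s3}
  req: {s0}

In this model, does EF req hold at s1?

EF req: least fixpoint, start Z0 = {s0}, add states with some successor in Z. Already a fixed point.
Sat(EF req) = {s0}
s1 ∉ Sat(EF req) = {s0}, so the formula does not hold at s1.

No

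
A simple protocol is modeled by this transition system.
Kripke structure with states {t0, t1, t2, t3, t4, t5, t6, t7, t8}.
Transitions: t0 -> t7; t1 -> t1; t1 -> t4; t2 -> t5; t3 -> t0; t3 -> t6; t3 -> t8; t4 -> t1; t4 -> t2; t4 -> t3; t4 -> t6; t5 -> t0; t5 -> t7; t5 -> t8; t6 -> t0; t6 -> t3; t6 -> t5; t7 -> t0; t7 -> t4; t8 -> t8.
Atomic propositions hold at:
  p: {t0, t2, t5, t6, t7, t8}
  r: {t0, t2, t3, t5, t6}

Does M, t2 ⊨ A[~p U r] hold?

Yes

Sat(~p) = {t1, t3, t4}
A[~p U r]: least fixpoint, start Z0 = Sat(r) = {t0, t2, t3, t5, t6}, add states in Sat(~p) with every successor in Z. Already a fixed point.
Sat(A[~p U r]) = {t0, t2, t3, t5, t6}
t2 ∈ Sat(A[~p U r]) = {t0, t2, t3, t5, t6}, so the formula holds at t2.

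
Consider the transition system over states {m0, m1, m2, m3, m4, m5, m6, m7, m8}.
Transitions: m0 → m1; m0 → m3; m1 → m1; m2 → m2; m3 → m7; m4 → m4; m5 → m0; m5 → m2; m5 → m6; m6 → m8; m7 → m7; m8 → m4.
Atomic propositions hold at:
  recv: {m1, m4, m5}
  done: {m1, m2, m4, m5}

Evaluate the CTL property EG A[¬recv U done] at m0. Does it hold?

Sat(¬recv) = {m0, m2, m3, m6, m7, m8}
A[¬recv U done]: least fixpoint, start Z0 = Sat(done) = {m1, m2, m4, m5}, add states in Sat(¬recv) with every successor in Z. Z1 = {m1, m2, m4, m5, m8}; Z2 = {m1, m2, m4, m5, m6, m8}; fixed.
Sat(A[¬recv U done]) = {m1, m2, m4, m5, m6, m8}
EG A[¬recv U done]: greatest fixpoint, start Z0 = {m1, m2, m4, m5, m6, m8}, keep only states in Sat with some successor in Z. Already a fixed point.
Sat(EG A[¬recv U done]) = {m1, m2, m4, m5, m6, m8}
m0 ∉ Sat(EG A[¬recv U done]) = {m1, m2, m4, m5, m6, m8}, so the formula does not hold at m0.

No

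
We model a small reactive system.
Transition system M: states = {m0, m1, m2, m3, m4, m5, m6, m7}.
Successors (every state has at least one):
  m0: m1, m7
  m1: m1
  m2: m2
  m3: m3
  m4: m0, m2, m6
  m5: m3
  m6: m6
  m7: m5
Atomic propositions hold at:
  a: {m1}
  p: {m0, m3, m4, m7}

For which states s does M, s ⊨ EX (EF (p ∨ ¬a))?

{m0, m2, m3, m4, m5, m6, m7}

Sat(¬a) = {m0, m2, m3, m4, m5, m6, m7}
Sat(p ∨ ¬a) = {m0, m2, m3, m4, m5, m6, m7}
EF (p ∨ ¬a): least fixpoint, start Z0 = {m0, m2, m3, m4, m5, m6, m7}, add states with some successor in Z. Already a fixed point.
Sat(EF (p ∨ ¬a)) = {m0, m2, m3, m4, m5, m6, m7}
Sat(EX (EF (p ∨ ¬a))) = {s : some successor in {m0, m2, m3, m4, m5, m6, m7}} = {m0, m2, m3, m4, m5, m6, m7}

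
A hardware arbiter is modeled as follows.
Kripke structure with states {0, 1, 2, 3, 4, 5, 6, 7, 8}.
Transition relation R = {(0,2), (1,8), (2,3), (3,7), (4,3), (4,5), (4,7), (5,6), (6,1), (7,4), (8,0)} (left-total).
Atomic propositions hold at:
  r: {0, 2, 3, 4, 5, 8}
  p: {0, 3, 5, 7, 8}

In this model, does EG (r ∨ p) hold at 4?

Yes

Sat(r ∨ p) = {0, 2, 3, 4, 5, 7, 8}
EG (r ∨ p): greatest fixpoint, start Z0 = {0, 2, 3, 4, 5, 7, 8}, keep only states in Sat with some successor in Z. Z1 = {0, 2, 3, 4, 7, 8}; fixed.
Sat(EG (r ∨ p)) = {0, 2, 3, 4, 7, 8}
4 ∈ Sat(EG (r ∨ p)) = {0, 2, 3, 4, 7, 8}, so the formula holds at 4.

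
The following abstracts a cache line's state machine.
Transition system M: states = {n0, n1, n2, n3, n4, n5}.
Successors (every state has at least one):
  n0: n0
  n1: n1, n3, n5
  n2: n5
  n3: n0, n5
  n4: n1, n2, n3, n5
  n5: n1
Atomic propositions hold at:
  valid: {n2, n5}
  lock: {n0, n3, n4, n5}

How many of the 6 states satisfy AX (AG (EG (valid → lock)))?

Sat(valid → lock) = {n0, n1, n3, n4, n5}
EG (valid → lock): greatest fixpoint, start Z0 = {n0, n1, n3, n4, n5}, keep only states in Sat with some successor in Z. Already a fixed point.
Sat(EG (valid → lock)) = {n0, n1, n3, n4, n5}
AG (EG (valid → lock)): greatest fixpoint, start Z0 = {n0, n1, n3, n4, n5}, keep only states in Sat with every successor in Z. Z1 = {n0, n1, n3, n5}; fixed.
Sat(AG (EG (valid → lock))) = {n0, n1, n3, n5}
Sat(AX (AG (EG (valid → lock)))) = {s : every successor in {n0, n1, n3, n5}} = {n0, n1, n2, n3, n5}
|Sat(AX (AG (EG (valid → lock))))| = |{n0, n1, n2, n3, n5}| = 5.

5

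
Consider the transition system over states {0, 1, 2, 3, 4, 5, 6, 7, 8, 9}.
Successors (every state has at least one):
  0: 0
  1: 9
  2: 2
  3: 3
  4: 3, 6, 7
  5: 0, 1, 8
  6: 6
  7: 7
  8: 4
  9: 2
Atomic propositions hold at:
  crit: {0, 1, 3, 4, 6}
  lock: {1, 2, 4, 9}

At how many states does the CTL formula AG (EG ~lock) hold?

4

Sat(~lock) = {0, 3, 5, 6, 7, 8}
EG ~lock: greatest fixpoint, start Z0 = {0, 3, 5, 6, 7, 8}, keep only states in Sat with some successor in Z. Z1 = {0, 3, 5, 6, 7}; fixed.
Sat(EG ~lock) = {0, 3, 5, 6, 7}
AG (EG ~lock): greatest fixpoint, start Z0 = {0, 3, 5, 6, 7}, keep only states in Sat with every successor in Z. Z1 = {0, 3, 6, 7}; fixed.
Sat(AG (EG ~lock)) = {0, 3, 6, 7}
|Sat(AG (EG ~lock))| = |{0, 3, 6, 7}| = 4.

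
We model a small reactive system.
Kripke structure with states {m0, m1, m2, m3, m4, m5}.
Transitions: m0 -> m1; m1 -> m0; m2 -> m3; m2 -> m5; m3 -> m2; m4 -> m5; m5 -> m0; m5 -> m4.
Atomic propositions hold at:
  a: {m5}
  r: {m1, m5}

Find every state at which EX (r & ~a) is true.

Sat(~a) = {m0, m1, m2, m3, m4}
Sat(r & ~a) = {m1}
Sat(EX (r & ~a)) = {s : some successor in {m1}} = {m0}

{m0}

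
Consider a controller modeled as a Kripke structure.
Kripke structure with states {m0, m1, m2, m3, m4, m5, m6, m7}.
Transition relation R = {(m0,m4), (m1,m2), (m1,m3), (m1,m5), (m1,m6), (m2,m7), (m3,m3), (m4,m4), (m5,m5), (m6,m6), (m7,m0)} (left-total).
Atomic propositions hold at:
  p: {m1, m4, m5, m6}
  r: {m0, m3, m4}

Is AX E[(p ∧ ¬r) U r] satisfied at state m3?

Sat(¬r) = {m1, m2, m5, m6, m7}
Sat(p ∧ ¬r) = {m1, m5, m6}
E[(p ∧ ¬r) U r]: least fixpoint, start Z0 = Sat(r) = {m0, m3, m4}, add states in Sat(p ∧ ¬r) with some successor in Z. Z1 = {m0, m1, m3, m4}; fixed.
Sat(E[(p ∧ ¬r) U r]) = {m0, m1, m3, m4}
Sat(AX E[(p ∧ ¬r) U r]) = {s : every successor in {m0, m1, m3, m4}} = {m0, m3, m4, m7}
m3 ∈ Sat(AX E[(p ∧ ¬r) U r]) = {m0, m3, m4, m7}, so the formula holds at m3.

Yes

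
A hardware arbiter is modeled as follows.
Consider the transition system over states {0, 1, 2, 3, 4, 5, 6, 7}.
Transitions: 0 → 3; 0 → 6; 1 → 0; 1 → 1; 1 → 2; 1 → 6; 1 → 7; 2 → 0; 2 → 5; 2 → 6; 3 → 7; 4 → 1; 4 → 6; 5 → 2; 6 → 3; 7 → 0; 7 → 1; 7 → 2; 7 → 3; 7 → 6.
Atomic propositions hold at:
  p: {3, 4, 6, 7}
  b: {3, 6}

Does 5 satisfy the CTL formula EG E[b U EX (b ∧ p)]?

Sat(b ∧ p) = {3, 6}
Sat(EX (b ∧ p)) = {s : some successor in {3, 6}} = {0, 1, 2, 4, 6, 7}
E[b U EX (b ∧ p)]: least fixpoint, start Z0 = Sat(EX (b ∧ p)) = {0, 1, 2, 4, 6, 7}, add states in Sat(b) with some successor in Z. Z1 = {0, 1, 2, 3, 4, 6, 7}; fixed.
Sat(E[b U EX (b ∧ p)]) = {0, 1, 2, 3, 4, 6, 7}
EG E[b U EX (b ∧ p)]: greatest fixpoint, start Z0 = {0, 1, 2, 3, 4, 6, 7}, keep only states in Sat with some successor in Z. Already a fixed point.
Sat(EG E[b U EX (b ∧ p)]) = {0, 1, 2, 3, 4, 6, 7}
5 ∉ Sat(EG E[b U EX (b ∧ p)]) = {0, 1, 2, 3, 4, 6, 7}, so the formula does not hold at 5.

No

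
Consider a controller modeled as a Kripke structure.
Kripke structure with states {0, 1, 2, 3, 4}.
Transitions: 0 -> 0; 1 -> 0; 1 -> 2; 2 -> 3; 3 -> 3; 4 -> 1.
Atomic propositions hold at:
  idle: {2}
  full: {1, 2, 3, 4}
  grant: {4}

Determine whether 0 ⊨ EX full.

No

Sat(EX full) = {s : some successor in {1, 2, 3, 4}} = {1, 2, 3, 4}
0 ∉ Sat(EX full) = {1, 2, 3, 4}, so the formula does not hold at 0.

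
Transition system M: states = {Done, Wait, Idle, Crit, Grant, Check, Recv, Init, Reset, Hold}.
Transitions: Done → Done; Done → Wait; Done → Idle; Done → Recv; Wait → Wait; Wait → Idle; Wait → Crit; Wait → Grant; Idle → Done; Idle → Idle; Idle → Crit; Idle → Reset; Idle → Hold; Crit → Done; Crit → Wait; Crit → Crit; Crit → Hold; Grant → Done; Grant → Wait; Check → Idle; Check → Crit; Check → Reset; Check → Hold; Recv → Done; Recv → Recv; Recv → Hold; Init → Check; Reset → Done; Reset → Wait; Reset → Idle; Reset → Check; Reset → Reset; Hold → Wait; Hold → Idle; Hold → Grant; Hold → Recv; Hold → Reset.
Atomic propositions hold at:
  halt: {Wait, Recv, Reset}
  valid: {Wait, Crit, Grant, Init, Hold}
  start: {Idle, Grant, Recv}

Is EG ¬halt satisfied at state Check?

Yes

Sat(¬halt) = {Done, Idle, Crit, Grant, Check, Init, Hold}
EG ¬halt: greatest fixpoint, start Z0 = {Done, Idle, Crit, Grant, Check, Init, Hold}, keep only states in Sat with some successor in Z. Already a fixed point.
Sat(EG ¬halt) = {Done, Idle, Crit, Grant, Check, Init, Hold}
Check ∈ Sat(EG ¬halt) = {Done, Idle, Crit, Grant, Check, Init, Hold}, so the formula holds at Check.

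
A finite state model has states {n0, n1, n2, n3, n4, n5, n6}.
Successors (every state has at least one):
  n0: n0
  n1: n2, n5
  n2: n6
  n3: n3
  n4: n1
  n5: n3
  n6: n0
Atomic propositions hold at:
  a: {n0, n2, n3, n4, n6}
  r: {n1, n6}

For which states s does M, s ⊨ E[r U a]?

E[r U a]: least fixpoint, start Z0 = Sat(a) = {n0, n2, n3, n4, n6}, add states in Sat(r) with some successor in Z. Z1 = {n0, n1, n2, n3, n4, n6}; fixed.
Sat(E[r U a]) = {n0, n1, n2, n3, n4, n6}

{n0, n1, n2, n3, n4, n6}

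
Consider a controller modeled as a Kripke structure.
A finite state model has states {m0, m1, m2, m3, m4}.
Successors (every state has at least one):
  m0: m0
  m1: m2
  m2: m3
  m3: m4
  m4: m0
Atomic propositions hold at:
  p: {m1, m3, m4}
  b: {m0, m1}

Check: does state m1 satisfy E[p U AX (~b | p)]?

Sat(~b) = {m2, m3, m4}
Sat(~b | p) = {m1, m2, m3, m4}
Sat(AX (~b | p)) = {s : every successor in {m1, m2, m3, m4}} = {m1, m2, m3}
E[p U AX (~b | p)]: least fixpoint, start Z0 = Sat(AX (~b | p)) = {m1, m2, m3}, add states in Sat(p) with some successor in Z. Already a fixed point.
Sat(E[p U AX (~b | p)]) = {m1, m2, m3}
m1 ∈ Sat(E[p U AX (~b | p)]) = {m1, m2, m3}, so the formula holds at m1.

Yes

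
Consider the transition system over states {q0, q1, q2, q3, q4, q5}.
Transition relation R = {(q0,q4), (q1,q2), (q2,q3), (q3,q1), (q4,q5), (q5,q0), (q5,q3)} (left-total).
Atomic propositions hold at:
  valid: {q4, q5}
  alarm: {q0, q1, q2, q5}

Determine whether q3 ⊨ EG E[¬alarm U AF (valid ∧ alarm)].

No

Sat(¬alarm) = {q3, q4}
Sat(valid ∧ alarm) = {q5}
AF (valid ∧ alarm): least fixpoint, start Z0 = {q5}, add states with every successor in Z. Z1 = {q4, q5}; Z2 = {q0, q4, q5}; fixed.
Sat(AF (valid ∧ alarm)) = {q0, q4, q5}
E[¬alarm U AF (valid ∧ alarm)]: least fixpoint, start Z0 = Sat(AF (valid ∧ alarm)) = {q0, q4, q5}, add states in Sat(¬alarm) with some successor in Z. Already a fixed point.
Sat(E[¬alarm U AF (valid ∧ alarm)]) = {q0, q4, q5}
EG E[¬alarm U AF (valid ∧ alarm)]: greatest fixpoint, start Z0 = {q0, q4, q5}, keep only states in Sat with some successor in Z. Already a fixed point.
Sat(EG E[¬alarm U AF (valid ∧ alarm)]) = {q0, q4, q5}
q3 ∉ Sat(EG E[¬alarm U AF (valid ∧ alarm)]) = {q0, q4, q5}, so the formula does not hold at q3.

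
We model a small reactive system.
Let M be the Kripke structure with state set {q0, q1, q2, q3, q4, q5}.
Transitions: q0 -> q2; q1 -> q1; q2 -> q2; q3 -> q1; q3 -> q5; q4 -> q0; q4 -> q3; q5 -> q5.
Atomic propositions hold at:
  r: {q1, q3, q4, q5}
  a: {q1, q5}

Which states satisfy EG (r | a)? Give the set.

{q1, q3, q4, q5}

Sat(r | a) = {q1, q3, q4, q5}
EG (r | a): greatest fixpoint, start Z0 = {q1, q3, q4, q5}, keep only states in Sat with some successor in Z. Already a fixed point.
Sat(EG (r | a)) = {q1, q3, q4, q5}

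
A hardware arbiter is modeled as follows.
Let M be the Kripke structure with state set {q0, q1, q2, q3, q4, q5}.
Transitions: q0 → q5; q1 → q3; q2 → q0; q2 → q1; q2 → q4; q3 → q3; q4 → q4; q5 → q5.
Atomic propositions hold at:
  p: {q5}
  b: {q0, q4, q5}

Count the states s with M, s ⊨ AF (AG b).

3

AG b: greatest fixpoint, start Z0 = {q0, q4, q5}, keep only states in Sat with every successor in Z. Already a fixed point.
Sat(AG b) = {q0, q4, q5}
AF (AG b): least fixpoint, start Z0 = {q0, q4, q5}, add states with every successor in Z. Already a fixed point.
Sat(AF (AG b)) = {q0, q4, q5}
|Sat(AF (AG b))| = |{q0, q4, q5}| = 3.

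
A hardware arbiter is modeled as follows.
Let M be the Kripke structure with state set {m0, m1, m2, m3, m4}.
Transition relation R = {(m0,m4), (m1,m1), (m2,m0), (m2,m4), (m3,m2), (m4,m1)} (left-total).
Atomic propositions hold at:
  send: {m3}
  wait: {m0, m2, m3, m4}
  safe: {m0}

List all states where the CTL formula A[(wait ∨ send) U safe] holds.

{m0}

Sat(wait ∨ send) = {m0, m2, m3, m4}
A[(wait ∨ send) U safe]: least fixpoint, start Z0 = Sat(safe) = {m0}, add states in Sat(wait ∨ send) with every successor in Z. Already a fixed point.
Sat(A[(wait ∨ send) U safe]) = {m0}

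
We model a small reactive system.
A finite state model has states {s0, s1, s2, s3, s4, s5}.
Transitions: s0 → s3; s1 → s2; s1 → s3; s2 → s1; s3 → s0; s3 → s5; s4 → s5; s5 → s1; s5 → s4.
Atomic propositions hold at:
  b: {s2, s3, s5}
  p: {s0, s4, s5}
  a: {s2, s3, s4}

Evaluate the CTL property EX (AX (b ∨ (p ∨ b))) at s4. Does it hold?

Sat(p ∨ b) = {s0, s2, s3, s4, s5}
Sat(b ∨ (p ∨ b)) = {s0, s2, s3, s4, s5}
Sat(AX (b ∨ (p ∨ b))) = {s : every successor in {s0, s2, s3, s4, s5}} = {s0, s1, s3, s4}
Sat(EX (AX (b ∨ (p ∨ b)))) = {s : some successor in {s0, s1, s3, s4}} = {s0, s1, s2, s3, s5}
s4 ∉ Sat(EX (AX (b ∨ (p ∨ b)))) = {s0, s1, s2, s3, s5}, so the formula does not hold at s4.

No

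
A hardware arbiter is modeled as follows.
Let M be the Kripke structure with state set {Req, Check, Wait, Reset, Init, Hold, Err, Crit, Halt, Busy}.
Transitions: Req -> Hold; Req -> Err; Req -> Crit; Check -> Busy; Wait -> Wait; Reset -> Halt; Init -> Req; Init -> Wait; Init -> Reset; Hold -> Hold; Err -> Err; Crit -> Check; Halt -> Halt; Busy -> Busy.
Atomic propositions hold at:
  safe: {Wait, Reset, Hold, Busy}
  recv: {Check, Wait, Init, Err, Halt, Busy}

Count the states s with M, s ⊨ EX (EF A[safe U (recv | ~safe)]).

Sat(~safe) = {Req, Check, Init, Err, Crit, Halt}
Sat(recv | ~safe) = {Req, Check, Wait, Init, Err, Crit, Halt, Busy}
A[safe U (recv | ~safe)]: least fixpoint, start Z0 = Sat((recv | ~safe)) = {Req, Check, Wait, Init, Err, Crit, Halt, Busy}, add states in Sat(safe) with every successor in Z. Z1 = {Req, Check, Wait, Reset, Init, Err, Crit, Halt, Busy}; fixed.
Sat(A[safe U (recv | ~safe)]) = {Req, Check, Wait, Reset, Init, Err, Crit, Halt, Busy}
EF A[safe U (recv | ~safe)]: least fixpoint, start Z0 = {Req, Check, Wait, Reset, Init, Err, Crit, Halt, Busy}, add states with some successor in Z. Already a fixed point.
Sat(EF A[safe U (recv | ~safe)]) = {Req, Check, Wait, Reset, Init, Err, Crit, Halt, Busy}
Sat(EX (EF A[safe U (recv | ~safe)])) = {s : some successor in {Req, Check, Wait, Reset, Init, Err, Crit, Halt, Busy}} = {Req, Check, Wait, Reset, Init, Err, Crit, Halt, Busy}
|Sat(EX (EF A[safe U (recv | ~safe)]))| = |{Req, Check, Wait, Reset, Init, Err, Crit, Halt, Busy}| = 9.

9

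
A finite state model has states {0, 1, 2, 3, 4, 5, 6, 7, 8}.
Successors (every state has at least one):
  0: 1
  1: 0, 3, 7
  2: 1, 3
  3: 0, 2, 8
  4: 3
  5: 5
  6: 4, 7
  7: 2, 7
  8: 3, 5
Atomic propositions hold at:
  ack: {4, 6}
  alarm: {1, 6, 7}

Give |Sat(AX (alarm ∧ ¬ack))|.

1

Sat(¬ack) = {0, 1, 2, 3, 5, 7, 8}
Sat(alarm ∧ ¬ack) = {1, 7}
Sat(AX (alarm ∧ ¬ack)) = {s : every successor in {1, 7}} = {0}
|Sat(AX (alarm ∧ ¬ack))| = |{0}| = 1.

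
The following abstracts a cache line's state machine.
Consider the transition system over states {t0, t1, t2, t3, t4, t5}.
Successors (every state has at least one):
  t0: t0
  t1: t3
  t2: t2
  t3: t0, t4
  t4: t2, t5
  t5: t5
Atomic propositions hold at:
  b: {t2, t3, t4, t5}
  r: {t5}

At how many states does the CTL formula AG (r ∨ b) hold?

Sat(r ∨ b) = {t2, t3, t4, t5}
AG (r ∨ b): greatest fixpoint, start Z0 = {t2, t3, t4, t5}, keep only states in Sat with every successor in Z. Z1 = {t2, t4, t5}; fixed.
Sat(AG (r ∨ b)) = {t2, t4, t5}
|Sat(AG (r ∨ b))| = |{t2, t4, t5}| = 3.

3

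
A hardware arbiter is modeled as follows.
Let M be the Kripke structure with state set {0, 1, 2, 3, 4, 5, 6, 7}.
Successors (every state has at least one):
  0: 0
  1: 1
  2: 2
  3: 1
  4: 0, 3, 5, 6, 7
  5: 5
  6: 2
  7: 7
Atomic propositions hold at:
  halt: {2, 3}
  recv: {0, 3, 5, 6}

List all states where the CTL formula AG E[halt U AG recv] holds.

{0, 5}

AG recv: greatest fixpoint, start Z0 = {0, 3, 5, 6}, keep only states in Sat with every successor in Z. Z1 = {0, 5}; fixed.
Sat(AG recv) = {0, 5}
E[halt U AG recv]: least fixpoint, start Z0 = Sat(AG recv) = {0, 5}, add states in Sat(halt) with some successor in Z. Already a fixed point.
Sat(E[halt U AG recv]) = {0, 5}
AG E[halt U AG recv]: greatest fixpoint, start Z0 = {0, 5}, keep only states in Sat with every successor in Z. Already a fixed point.
Sat(AG E[halt U AG recv]) = {0, 5}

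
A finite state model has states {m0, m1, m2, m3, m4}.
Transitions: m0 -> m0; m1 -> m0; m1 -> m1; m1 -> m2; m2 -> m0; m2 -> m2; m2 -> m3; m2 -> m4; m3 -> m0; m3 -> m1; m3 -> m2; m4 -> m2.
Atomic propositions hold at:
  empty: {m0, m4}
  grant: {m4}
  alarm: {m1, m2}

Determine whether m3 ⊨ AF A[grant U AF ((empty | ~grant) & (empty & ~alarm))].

Sat(~grant) = {m0, m1, m2, m3}
Sat(empty | ~grant) = {m0, m1, m2, m3, m4}
Sat(~alarm) = {m0, m3, m4}
Sat(empty & ~alarm) = {m0, m4}
Sat((empty | ~grant) & (empty & ~alarm)) = {m0, m4}
AF ((empty | ~grant) & (empty & ~alarm)): least fixpoint, start Z0 = {m0, m4}, add states with every successor in Z. Already a fixed point.
Sat(AF ((empty | ~grant) & (empty & ~alarm))) = {m0, m4}
A[grant U AF ((empty | ~grant) & (empty & ~alarm))]: least fixpoint, start Z0 = Sat(AF ((empty | ~grant) & (empty & ~alarm))) = {m0, m4}, add states in Sat(grant) with every successor in Z. Already a fixed point.
Sat(A[grant U AF ((empty | ~grant) & (empty & ~alarm))]) = {m0, m4}
AF A[grant U AF ((empty | ~grant) & (empty & ~alarm))]: least fixpoint, start Z0 = {m0, m4}, add states with every successor in Z. Already a fixed point.
Sat(AF A[grant U AF ((empty | ~grant) & (empty & ~alarm))]) = {m0, m4}
m3 ∉ Sat(AF A[grant U AF ((empty | ~grant) & (empty & ~alarm))]) = {m0, m4}, so the formula does not hold at m3.

No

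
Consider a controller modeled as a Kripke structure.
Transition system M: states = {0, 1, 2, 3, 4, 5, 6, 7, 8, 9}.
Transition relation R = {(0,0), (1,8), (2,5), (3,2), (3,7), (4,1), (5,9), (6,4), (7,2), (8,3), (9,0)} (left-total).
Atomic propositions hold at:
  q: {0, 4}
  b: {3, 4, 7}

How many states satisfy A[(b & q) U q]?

Sat(b & q) = {4}
A[(b & q) U q]: least fixpoint, start Z0 = Sat(q) = {0, 4}, add states in Sat(b & q) with every successor in Z. Already a fixed point.
Sat(A[(b & q) U q]) = {0, 4}
|Sat(A[(b & q) U q])| = |{0, 4}| = 2.

2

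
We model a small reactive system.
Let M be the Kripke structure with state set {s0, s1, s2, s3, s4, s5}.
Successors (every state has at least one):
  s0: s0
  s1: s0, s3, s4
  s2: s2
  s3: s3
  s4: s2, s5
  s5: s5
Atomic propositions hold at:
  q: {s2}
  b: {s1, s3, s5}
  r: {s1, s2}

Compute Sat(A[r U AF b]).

{s1, s3, s5}

AF b: least fixpoint, start Z0 = {s1, s3, s5}, add states with every successor in Z. Already a fixed point.
Sat(AF b) = {s1, s3, s5}
A[r U AF b]: least fixpoint, start Z0 = Sat(AF b) = {s1, s3, s5}, add states in Sat(r) with every successor in Z. Already a fixed point.
Sat(A[r U AF b]) = {s1, s3, s5}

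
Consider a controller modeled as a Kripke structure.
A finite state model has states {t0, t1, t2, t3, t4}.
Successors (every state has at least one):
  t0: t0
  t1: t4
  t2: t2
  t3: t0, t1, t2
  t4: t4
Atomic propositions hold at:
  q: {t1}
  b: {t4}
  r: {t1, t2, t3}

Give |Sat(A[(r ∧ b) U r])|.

3

Sat(r ∧ b) = ∅
A[(r ∧ b) U r]: least fixpoint, start Z0 = Sat(r) = {t1, t2, t3}, add states in Sat(r ∧ b) with every successor in Z. Already a fixed point.
Sat(A[(r ∧ b) U r]) = {t1, t2, t3}
|Sat(A[(r ∧ b) U r])| = |{t1, t2, t3}| = 3.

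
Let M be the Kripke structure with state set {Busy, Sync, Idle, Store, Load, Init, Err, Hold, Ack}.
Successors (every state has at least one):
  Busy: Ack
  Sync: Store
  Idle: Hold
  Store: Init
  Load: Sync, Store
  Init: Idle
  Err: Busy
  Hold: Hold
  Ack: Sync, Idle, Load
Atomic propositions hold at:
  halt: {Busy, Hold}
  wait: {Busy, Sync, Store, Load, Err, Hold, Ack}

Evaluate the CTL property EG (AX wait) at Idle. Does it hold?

Yes

Sat(AX wait) = {s : every successor in {Busy, Sync, Store, Load, Err, Hold, Ack}} = {Busy, Sync, Idle, Load, Err, Hold}
EG (AX wait): greatest fixpoint, start Z0 = {Busy, Sync, Idle, Load, Err, Hold}, keep only states in Sat with some successor in Z. Z1 = {Idle, Load, Err, Hold}; Z2 = {Idle, Hold}; fixed.
Sat(EG (AX wait)) = {Idle, Hold}
Idle ∈ Sat(EG (AX wait)) = {Idle, Hold}, so the formula holds at Idle.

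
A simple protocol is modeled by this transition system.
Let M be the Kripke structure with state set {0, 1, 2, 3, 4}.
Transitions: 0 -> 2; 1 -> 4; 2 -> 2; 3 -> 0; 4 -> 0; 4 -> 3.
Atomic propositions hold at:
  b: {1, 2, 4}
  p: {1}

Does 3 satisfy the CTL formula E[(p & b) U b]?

Sat(p & b) = {1}
E[(p & b) U b]: least fixpoint, start Z0 = Sat(b) = {1, 2, 4}, add states in Sat(p & b) with some successor in Z. Already a fixed point.
Sat(E[(p & b) U b]) = {1, 2, 4}
3 ∉ Sat(E[(p & b) U b]) = {1, 2, 4}, so the formula does not hold at 3.

No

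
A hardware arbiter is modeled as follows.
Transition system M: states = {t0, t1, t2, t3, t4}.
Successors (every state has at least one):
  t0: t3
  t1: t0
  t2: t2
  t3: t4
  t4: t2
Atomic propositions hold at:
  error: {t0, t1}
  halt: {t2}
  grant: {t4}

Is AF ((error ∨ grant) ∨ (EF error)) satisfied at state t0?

Yes

Sat(error ∨ grant) = {t0, t1, t4}
EF error: least fixpoint, start Z0 = {t0, t1}, add states with some successor in Z. Already a fixed point.
Sat(EF error) = {t0, t1}
Sat((error ∨ grant) ∨ (EF error)) = {t0, t1, t4}
AF ((error ∨ grant) ∨ (EF error)): least fixpoint, start Z0 = {t0, t1, t4}, add states with every successor in Z. Z1 = {t0, t1, t3, t4}; fixed.
Sat(AF ((error ∨ grant) ∨ (EF error))) = {t0, t1, t3, t4}
t0 ∈ Sat(AF ((error ∨ grant) ∨ (EF error))) = {t0, t1, t3, t4}, so the formula holds at t0.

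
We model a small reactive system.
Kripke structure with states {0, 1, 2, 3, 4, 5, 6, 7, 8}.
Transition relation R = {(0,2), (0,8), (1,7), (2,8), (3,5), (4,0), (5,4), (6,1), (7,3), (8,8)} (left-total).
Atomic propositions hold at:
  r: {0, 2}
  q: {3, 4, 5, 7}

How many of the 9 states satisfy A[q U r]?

6

A[q U r]: least fixpoint, start Z0 = Sat(r) = {0, 2}, add states in Sat(q) with every successor in Z. Z1 = {0, 2, 4}; Z2 = {0, 2, 4, 5}; Z3 = {0, 2, 3, 4, 5}; Z4 = {0, 2, 3, 4, 5, 7}; fixed.
Sat(A[q U r]) = {0, 2, 3, 4, 5, 7}
|Sat(A[q U r])| = |{0, 2, 3, 4, 5, 7}| = 6.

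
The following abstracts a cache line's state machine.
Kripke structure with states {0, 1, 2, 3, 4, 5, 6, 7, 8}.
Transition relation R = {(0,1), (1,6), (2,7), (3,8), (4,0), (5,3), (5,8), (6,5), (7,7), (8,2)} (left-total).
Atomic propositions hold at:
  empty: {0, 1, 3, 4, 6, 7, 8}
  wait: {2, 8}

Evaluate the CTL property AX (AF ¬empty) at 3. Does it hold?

Sat(¬empty) = {2, 5}
AF ¬empty: least fixpoint, start Z0 = {2, 5}, add states with every successor in Z. Z1 = {2, 5, 6, 8}; Z2 = {1, 2, 3, 5, 6, 8}; Z3 = {0, 1, 2, 3, 5, 6, 8}; Z4 = {0, 1, 2, 3, 4, 5, 6, 8}; fixed.
Sat(AF ¬empty) = {0, 1, 2, 3, 4, 5, 6, 8}
Sat(AX (AF ¬empty)) = {s : every successor in {0, 1, 2, 3, 4, 5, 6, 8}} = {0, 1, 3, 4, 5, 6, 8}
3 ∈ Sat(AX (AF ¬empty)) = {0, 1, 3, 4, 5, 6, 8}, so the formula holds at 3.

Yes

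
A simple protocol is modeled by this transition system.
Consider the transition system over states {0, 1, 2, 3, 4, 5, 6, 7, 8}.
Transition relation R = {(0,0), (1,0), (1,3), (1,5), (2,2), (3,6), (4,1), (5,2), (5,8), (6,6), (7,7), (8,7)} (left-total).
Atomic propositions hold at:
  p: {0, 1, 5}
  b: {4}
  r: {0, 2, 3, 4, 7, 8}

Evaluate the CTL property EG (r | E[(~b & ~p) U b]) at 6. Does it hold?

Sat(~b) = {0, 1, 2, 3, 5, 6, 7, 8}
Sat(~p) = {2, 3, 4, 6, 7, 8}
Sat(~b & ~p) = {2, 3, 6, 7, 8}
E[(~b & ~p) U b]: least fixpoint, start Z0 = Sat(b) = {4}, add states in Sat(~b & ~p) with some successor in Z. Already a fixed point.
Sat(E[(~b & ~p) U b]) = {4}
Sat(r | E[(~b & ~p) U b]) = {0, 2, 3, 4, 7, 8}
EG (r | E[(~b & ~p) U b]): greatest fixpoint, start Z0 = {0, 2, 3, 4, 7, 8}, keep only states in Sat with some successor in Z. Z1 = {0, 2, 7, 8}; fixed.
Sat(EG (r | E[(~b & ~p) U b])) = {0, 2, 7, 8}
6 ∉ Sat(EG (r | E[(~b & ~p) U b])) = {0, 2, 7, 8}, so the formula does not hold at 6.

No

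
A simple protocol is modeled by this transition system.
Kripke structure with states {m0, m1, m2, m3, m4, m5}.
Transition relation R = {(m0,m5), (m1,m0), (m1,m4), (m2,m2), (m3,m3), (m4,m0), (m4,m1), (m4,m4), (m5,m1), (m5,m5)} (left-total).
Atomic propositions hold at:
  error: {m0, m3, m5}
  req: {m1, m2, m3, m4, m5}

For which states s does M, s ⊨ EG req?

EG req: greatest fixpoint, start Z0 = {m1, m2, m3, m4, m5}, keep only states in Sat with some successor in Z. Already a fixed point.
Sat(EG req) = {m1, m2, m3, m4, m5}

{m1, m2, m3, m4, m5}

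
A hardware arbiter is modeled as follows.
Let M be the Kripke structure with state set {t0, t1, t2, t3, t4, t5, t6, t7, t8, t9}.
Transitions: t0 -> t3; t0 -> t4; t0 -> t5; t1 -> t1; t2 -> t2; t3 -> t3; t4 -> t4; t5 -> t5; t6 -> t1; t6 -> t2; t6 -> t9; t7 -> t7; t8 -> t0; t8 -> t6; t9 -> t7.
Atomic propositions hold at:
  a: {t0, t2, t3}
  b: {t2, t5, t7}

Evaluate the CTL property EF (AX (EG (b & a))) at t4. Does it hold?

No

Sat(b & a) = {t2}
EG (b & a): greatest fixpoint, start Z0 = {t2}, keep only states in Sat with some successor in Z. Already a fixed point.
Sat(EG (b & a)) = {t2}
Sat(AX (EG (b & a))) = {s : every successor in {t2}} = {t2}
EF (AX (EG (b & a))): least fixpoint, start Z0 = {t2}, add states with some successor in Z. Z1 = {t2, t6}; Z2 = {t2, t6, t8}; fixed.
Sat(EF (AX (EG (b & a)))) = {t2, t6, t8}
t4 ∉ Sat(EF (AX (EG (b & a)))) = {t2, t6, t8}, so the formula does not hold at t4.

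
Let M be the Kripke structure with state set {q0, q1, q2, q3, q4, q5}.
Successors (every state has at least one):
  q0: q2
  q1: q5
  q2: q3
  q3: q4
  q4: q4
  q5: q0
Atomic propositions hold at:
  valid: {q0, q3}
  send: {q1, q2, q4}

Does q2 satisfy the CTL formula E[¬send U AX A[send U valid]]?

Yes

Sat(¬send) = {q0, q3, q5}
A[send U valid]: least fixpoint, start Z0 = Sat(valid) = {q0, q3}, add states in Sat(send) with every successor in Z. Z1 = {q0, q2, q3}; fixed.
Sat(A[send U valid]) = {q0, q2, q3}
Sat(AX A[send U valid]) = {s : every successor in {q0, q2, q3}} = {q0, q2, q5}
E[¬send U AX A[send U valid]]: least fixpoint, start Z0 = Sat(AX A[send U valid]) = {q0, q2, q5}, add states in Sat(¬send) with some successor in Z. Already a fixed point.
Sat(E[¬send U AX A[send U valid]]) = {q0, q2, q5}
q2 ∈ Sat(E[¬send U AX A[send U valid]]) = {q0, q2, q5}, so the formula holds at q2.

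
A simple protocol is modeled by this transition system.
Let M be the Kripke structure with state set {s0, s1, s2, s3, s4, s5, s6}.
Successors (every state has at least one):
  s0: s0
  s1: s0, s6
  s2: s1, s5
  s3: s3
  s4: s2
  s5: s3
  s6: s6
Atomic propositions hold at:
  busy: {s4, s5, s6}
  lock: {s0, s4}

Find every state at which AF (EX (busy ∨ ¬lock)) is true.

Sat(¬lock) = {s1, s2, s3, s5, s6}
Sat(busy ∨ ¬lock) = {s1, s2, s3, s4, s5, s6}
Sat(EX (busy ∨ ¬lock)) = {s : some successor in {s1, s2, s3, s4, s5, s6}} = {s1, s2, s3, s4, s5, s6}
AF (EX (busy ∨ ¬lock)): least fixpoint, start Z0 = {s1, s2, s3, s4, s5, s6}, add states with every successor in Z. Already a fixed point.
Sat(AF (EX (busy ∨ ¬lock))) = {s1, s2, s3, s4, s5, s6}

{s1, s2, s3, s4, s5, s6}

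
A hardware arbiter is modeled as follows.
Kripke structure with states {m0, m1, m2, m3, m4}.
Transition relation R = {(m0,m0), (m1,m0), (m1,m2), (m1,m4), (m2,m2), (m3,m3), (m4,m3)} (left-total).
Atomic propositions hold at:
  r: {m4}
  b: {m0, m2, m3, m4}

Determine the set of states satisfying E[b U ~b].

Sat(~b) = {m1}
E[b U ~b]: least fixpoint, start Z0 = Sat(~b) = {m1}, add states in Sat(b) with some successor in Z. Already a fixed point.
Sat(E[b U ~b]) = {m1}

{m1}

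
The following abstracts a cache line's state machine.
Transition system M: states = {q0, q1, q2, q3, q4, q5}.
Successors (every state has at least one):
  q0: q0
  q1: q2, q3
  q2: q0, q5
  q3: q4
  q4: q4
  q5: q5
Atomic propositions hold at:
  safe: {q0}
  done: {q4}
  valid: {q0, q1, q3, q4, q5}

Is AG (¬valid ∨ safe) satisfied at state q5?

No

Sat(¬valid) = {q2}
Sat(¬valid ∨ safe) = {q0, q2}
AG (¬valid ∨ safe): greatest fixpoint, start Z0 = {q0, q2}, keep only states in Sat with every successor in Z. Z1 = {q0}; fixed.
Sat(AG (¬valid ∨ safe)) = {q0}
q5 ∉ Sat(AG (¬valid ∨ safe)) = {q0}, so the formula does not hold at q5.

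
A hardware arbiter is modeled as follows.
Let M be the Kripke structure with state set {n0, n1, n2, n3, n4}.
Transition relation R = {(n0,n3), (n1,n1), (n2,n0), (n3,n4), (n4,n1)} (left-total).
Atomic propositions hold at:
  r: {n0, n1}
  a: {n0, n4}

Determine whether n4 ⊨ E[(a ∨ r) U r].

Sat(a ∨ r) = {n0, n1, n4}
E[(a ∨ r) U r]: least fixpoint, start Z0 = Sat(r) = {n0, n1}, add states in Sat(a ∨ r) with some successor in Z. Z1 = {n0, n1, n4}; fixed.
Sat(E[(a ∨ r) U r]) = {n0, n1, n4}
n4 ∈ Sat(E[(a ∨ r) U r]) = {n0, n1, n4}, so the formula holds at n4.

Yes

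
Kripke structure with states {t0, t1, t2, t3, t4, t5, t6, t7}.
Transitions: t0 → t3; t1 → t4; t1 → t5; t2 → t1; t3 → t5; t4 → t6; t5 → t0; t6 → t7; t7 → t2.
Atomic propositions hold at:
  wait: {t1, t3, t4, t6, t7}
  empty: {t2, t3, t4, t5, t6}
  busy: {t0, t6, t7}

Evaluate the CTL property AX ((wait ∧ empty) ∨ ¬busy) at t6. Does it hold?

Sat(wait ∧ empty) = {t3, t4, t6}
Sat(¬busy) = {t1, t2, t3, t4, t5}
Sat((wait ∧ empty) ∨ ¬busy) = {t1, t2, t3, t4, t5, t6}
Sat(AX ((wait ∧ empty) ∨ ¬busy)) = {s : every successor in {t1, t2, t3, t4, t5, t6}} = {t0, t1, t2, t3, t4, t7}
t6 ∉ Sat(AX ((wait ∧ empty) ∨ ¬busy)) = {t0, t1, t2, t3, t4, t7}, so the formula does not hold at t6.

No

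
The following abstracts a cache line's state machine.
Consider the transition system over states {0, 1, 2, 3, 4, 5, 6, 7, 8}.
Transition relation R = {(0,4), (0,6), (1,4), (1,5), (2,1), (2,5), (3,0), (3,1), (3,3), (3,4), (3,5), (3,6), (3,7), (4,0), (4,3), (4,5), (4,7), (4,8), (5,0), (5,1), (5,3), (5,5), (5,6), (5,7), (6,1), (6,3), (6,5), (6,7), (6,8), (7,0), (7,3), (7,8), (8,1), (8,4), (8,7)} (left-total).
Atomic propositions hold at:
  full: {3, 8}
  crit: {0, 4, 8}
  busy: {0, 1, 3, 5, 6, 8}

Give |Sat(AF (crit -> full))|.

Sat(crit -> full) = {1, 2, 3, 5, 6, 7, 8}
AF (crit -> full): least fixpoint, start Z0 = {1, 2, 3, 5, 6, 7, 8}, add states with every successor in Z. Already a fixed point.
Sat(AF (crit -> full)) = {1, 2, 3, 5, 6, 7, 8}
|Sat(AF (crit -> full))| = |{1, 2, 3, 5, 6, 7, 8}| = 7.

7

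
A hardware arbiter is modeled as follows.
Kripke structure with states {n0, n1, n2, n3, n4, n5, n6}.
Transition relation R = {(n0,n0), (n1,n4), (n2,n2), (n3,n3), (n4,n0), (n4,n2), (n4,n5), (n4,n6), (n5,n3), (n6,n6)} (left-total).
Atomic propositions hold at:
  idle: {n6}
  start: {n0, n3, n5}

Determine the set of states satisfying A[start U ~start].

Sat(~start) = {n1, n2, n4, n6}
A[start U ~start]: least fixpoint, start Z0 = Sat(~start) = {n1, n2, n4, n6}, add states in Sat(start) with every successor in Z. Already a fixed point.
Sat(A[start U ~start]) = {n1, n2, n4, n6}

{n1, n2, n4, n6}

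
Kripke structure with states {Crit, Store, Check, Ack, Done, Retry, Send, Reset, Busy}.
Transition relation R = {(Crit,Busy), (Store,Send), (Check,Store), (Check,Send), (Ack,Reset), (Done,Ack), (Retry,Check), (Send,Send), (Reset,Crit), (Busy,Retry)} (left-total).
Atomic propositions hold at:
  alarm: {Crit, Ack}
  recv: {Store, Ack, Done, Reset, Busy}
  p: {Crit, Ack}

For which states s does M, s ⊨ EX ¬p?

{Crit, Store, Check, Ack, Retry, Send, Busy}

Sat(¬p) = {Store, Check, Done, Retry, Send, Reset, Busy}
Sat(EX ¬p) = {s : some successor in {Store, Check, Done, Retry, Send, Reset, Busy}} = {Crit, Store, Check, Ack, Retry, Send, Busy}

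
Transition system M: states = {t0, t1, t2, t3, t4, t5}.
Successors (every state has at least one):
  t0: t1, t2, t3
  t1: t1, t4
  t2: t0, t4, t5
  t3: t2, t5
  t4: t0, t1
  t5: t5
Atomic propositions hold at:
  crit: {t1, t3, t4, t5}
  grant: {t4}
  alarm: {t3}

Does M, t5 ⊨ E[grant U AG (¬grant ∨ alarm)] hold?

Yes

Sat(¬grant) = {t0, t1, t2, t3, t5}
Sat(¬grant ∨ alarm) = {t0, t1, t2, t3, t5}
AG (¬grant ∨ alarm): greatest fixpoint, start Z0 = {t0, t1, t2, t3, t5}, keep only states in Sat with every successor in Z. Z1 = {t0, t3, t5}; Z2 = {t5}; fixed.
Sat(AG (¬grant ∨ alarm)) = {t5}
E[grant U AG (¬grant ∨ alarm)]: least fixpoint, start Z0 = Sat(AG (¬grant ∨ alarm)) = {t5}, add states in Sat(grant) with some successor in Z. Already a fixed point.
Sat(E[grant U AG (¬grant ∨ alarm)]) = {t5}
t5 ∈ Sat(E[grant U AG (¬grant ∨ alarm)]) = {t5}, so the formula holds at t5.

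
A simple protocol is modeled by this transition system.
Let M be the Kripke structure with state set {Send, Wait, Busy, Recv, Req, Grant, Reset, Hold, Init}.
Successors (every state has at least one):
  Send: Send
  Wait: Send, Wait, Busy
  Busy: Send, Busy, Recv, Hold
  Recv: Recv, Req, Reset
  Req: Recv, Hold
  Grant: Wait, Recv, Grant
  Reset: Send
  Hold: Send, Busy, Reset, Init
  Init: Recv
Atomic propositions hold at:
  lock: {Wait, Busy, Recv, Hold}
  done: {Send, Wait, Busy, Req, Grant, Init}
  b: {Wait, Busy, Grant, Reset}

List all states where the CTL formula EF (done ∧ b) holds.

{Wait, Busy, Recv, Req, Grant, Hold, Init}

Sat(done ∧ b) = {Wait, Busy, Grant}
EF (done ∧ b): least fixpoint, start Z0 = {Wait, Busy, Grant}, add states with some successor in Z. Z1 = {Wait, Busy, Grant, Hold}; Z2 = {Wait, Busy, Req, Grant, Hold}; Z3 = {Wait, Busy, Recv, Req, Grant, Hold}; Z4 = {Wait, Busy, Recv, Req, Grant, Hold, Init}; fixed.
Sat(EF (done ∧ b)) = {Wait, Busy, Recv, Req, Grant, Hold, Init}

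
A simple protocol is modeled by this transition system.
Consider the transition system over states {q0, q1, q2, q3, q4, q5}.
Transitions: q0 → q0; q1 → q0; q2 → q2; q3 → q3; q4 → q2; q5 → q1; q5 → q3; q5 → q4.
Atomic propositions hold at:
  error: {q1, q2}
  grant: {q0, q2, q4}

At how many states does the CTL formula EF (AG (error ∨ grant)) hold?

Sat(error ∨ grant) = {q0, q1, q2, q4}
AG (error ∨ grant): greatest fixpoint, start Z0 = {q0, q1, q2, q4}, keep only states in Sat with every successor in Z. Already a fixed point.
Sat(AG (error ∨ grant)) = {q0, q1, q2, q4}
EF (AG (error ∨ grant)): least fixpoint, start Z0 = {q0, q1, q2, q4}, add states with some successor in Z. Z1 = {q0, q1, q2, q4, q5}; fixed.
Sat(EF (AG (error ∨ grant))) = {q0, q1, q2, q4, q5}
|Sat(EF (AG (error ∨ grant)))| = |{q0, q1, q2, q4, q5}| = 5.

5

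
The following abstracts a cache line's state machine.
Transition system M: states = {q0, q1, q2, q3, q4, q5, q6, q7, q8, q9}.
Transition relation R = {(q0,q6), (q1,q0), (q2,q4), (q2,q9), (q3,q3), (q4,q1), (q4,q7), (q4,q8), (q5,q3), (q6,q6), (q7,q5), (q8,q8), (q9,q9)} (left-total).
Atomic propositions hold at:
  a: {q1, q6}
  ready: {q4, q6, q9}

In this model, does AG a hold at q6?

Yes

AG a: greatest fixpoint, start Z0 = {q1, q6}, keep only states in Sat with every successor in Z. Z1 = {q6}; fixed.
Sat(AG a) = {q6}
q6 ∈ Sat(AG a) = {q6}, so the formula holds at q6.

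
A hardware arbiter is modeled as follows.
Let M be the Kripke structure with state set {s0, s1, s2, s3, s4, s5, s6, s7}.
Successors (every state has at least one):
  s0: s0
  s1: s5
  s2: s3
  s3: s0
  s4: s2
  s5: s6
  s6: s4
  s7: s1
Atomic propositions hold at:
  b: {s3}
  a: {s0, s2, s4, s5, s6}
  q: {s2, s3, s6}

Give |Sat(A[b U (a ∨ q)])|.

Sat(a ∨ q) = {s0, s2, s3, s4, s5, s6}
A[b U (a ∨ q)]: least fixpoint, start Z0 = Sat((a ∨ q)) = {s0, s2, s3, s4, s5, s6}, add states in Sat(b) with every successor in Z. Already a fixed point.
Sat(A[b U (a ∨ q)]) = {s0, s2, s3, s4, s5, s6}
|Sat(A[b U (a ∨ q)])| = |{s0, s2, s3, s4, s5, s6}| = 6.

6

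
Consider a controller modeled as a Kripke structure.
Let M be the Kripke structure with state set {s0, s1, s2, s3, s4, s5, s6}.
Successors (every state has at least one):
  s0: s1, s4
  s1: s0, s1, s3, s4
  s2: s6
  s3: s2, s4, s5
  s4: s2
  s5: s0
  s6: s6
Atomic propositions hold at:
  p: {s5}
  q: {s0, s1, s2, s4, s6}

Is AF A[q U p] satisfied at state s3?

No

A[q U p]: least fixpoint, start Z0 = Sat(p) = {s5}, add states in Sat(q) with every successor in Z. Already a fixed point.
Sat(A[q U p]) = {s5}
AF A[q U p]: least fixpoint, start Z0 = {s5}, add states with every successor in Z. Already a fixed point.
Sat(AF A[q U p]) = {s5}
s3 ∉ Sat(AF A[q U p]) = {s5}, so the formula does not hold at s3.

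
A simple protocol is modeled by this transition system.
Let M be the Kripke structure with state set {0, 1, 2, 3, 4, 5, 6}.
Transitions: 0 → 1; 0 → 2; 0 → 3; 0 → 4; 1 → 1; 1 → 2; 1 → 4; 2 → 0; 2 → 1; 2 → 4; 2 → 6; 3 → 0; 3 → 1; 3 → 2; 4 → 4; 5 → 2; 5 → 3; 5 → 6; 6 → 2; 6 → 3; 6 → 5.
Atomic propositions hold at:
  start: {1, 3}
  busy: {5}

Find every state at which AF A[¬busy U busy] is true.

{5}

Sat(¬busy) = {0, 1, 2, 3, 4, 6}
A[¬busy U busy]: least fixpoint, start Z0 = Sat(busy) = {5}, add states in Sat(¬busy) with every successor in Z. Already a fixed point.
Sat(A[¬busy U busy]) = {5}
AF A[¬busy U busy]: least fixpoint, start Z0 = {5}, add states with every successor in Z. Already a fixed point.
Sat(AF A[¬busy U busy]) = {5}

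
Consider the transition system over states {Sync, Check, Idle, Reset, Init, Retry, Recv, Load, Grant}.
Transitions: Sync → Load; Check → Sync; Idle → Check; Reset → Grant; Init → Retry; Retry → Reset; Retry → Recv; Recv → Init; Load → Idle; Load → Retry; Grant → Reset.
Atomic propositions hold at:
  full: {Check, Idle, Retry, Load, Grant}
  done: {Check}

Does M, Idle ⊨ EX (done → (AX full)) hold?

No

Sat(AX full) = {s : every successor in {Check, Idle, Retry, Load, Grant}} = {Sync, Idle, Reset, Init, Load}
Sat(done → (AX full)) = {Sync, Idle, Reset, Init, Retry, Recv, Load, Grant}
Sat(EX (done → (AX full))) = {s : some successor in {Sync, Idle, Reset, Init, Retry, Recv, Load, Grant}} = {Sync, Check, Reset, Init, Retry, Recv, Load, Grant}
Idle ∉ Sat(EX (done → (AX full))) = {Sync, Check, Reset, Init, Retry, Recv, Load, Grant}, so the formula does not hold at Idle.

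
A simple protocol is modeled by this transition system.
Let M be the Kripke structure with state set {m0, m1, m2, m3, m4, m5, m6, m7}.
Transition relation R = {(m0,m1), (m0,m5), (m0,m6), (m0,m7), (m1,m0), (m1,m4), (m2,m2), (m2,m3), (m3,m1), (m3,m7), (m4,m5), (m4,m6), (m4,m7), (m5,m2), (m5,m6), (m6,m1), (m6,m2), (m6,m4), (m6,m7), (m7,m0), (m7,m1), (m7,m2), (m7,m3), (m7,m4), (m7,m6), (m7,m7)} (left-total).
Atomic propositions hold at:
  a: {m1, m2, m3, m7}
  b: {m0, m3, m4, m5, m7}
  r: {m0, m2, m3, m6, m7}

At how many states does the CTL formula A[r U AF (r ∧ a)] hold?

3

Sat(r ∧ a) = {m2, m3, m7}
AF (r ∧ a): least fixpoint, start Z0 = {m2, m3, m7}, add states with every successor in Z. Already a fixed point.
Sat(AF (r ∧ a)) = {m2, m3, m7}
A[r U AF (r ∧ a)]: least fixpoint, start Z0 = Sat(AF (r ∧ a)) = {m2, m3, m7}, add states in Sat(r) with every successor in Z. Already a fixed point.
Sat(A[r U AF (r ∧ a)]) = {m2, m3, m7}
|Sat(A[r U AF (r ∧ a)])| = |{m2, m3, m7}| = 3.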